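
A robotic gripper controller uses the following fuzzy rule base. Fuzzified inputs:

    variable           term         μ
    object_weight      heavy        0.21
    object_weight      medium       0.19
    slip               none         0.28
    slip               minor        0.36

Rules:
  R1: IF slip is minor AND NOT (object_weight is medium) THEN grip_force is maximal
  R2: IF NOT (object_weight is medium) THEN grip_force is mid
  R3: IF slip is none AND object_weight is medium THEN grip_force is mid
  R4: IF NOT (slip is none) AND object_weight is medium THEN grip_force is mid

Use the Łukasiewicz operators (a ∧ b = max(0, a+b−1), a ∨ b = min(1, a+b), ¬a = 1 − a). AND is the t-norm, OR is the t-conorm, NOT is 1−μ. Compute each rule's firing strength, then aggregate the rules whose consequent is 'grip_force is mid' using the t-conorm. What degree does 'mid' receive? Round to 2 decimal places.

R1: minor=0.36, ¬medium=1−0.19=0.81; AND[max(0, a+b−1)] → w = 0.17
R2: ¬medium=1−0.19=0.81 → w = 0.81
R3: none=0.28, medium=0.19; AND[max(0, a+b−1)] → w = 0.00
R4: ¬none=1−0.28=0.72, medium=0.19; AND[max(0, a+b−1)] → w = 0.00
Rules with consequent 'mid': {R2, R3, R4} → strengths 0.81, 0.00, 0.00
Aggregate via t-conorm [min(1, a+b)]: 0.81

0.81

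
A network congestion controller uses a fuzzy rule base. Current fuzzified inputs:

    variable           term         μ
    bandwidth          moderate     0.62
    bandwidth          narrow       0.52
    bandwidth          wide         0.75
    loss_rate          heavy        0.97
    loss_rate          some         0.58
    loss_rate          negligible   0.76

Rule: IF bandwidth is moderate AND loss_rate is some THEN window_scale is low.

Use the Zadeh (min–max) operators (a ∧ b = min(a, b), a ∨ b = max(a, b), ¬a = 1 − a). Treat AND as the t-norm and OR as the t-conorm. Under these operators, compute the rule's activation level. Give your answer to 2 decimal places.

0.58

firing strength: moderate=0.62, some=0.58; AND[min(a, b)] → w = 0.58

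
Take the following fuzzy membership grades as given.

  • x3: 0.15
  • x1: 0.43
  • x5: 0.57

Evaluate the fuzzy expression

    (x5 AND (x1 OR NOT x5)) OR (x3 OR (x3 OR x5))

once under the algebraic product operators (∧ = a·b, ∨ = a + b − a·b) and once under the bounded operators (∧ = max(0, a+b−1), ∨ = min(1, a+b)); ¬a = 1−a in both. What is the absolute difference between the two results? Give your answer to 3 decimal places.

0.191

Under algebraic product:
  NOT x5 = 1 − 0.5700 = 0.4300
  x1 OR NOT x5 = a + b − a·b on (0.4300, 0.4300) = 0.6751
  x5 AND (x1 OR NOT x5) = a·b on (0.5700, 0.6751) = 0.3848
  x3 OR x5 = a + b − a·b on (0.1500, 0.5700) = 0.6345
  x3 OR (x3 OR x5) = a + b − a·b on (0.1500, 0.6345) = 0.6893
  (x5 AND (x1 OR NOT x5)) OR (x3 OR (x3 OR x5)) = a + b − a·b on (0.3848, 0.6893) = 0.8089
  → value = 0.8089
Under bounded:
  NOT x5 = 1 − 0.57 = 0.43
  x1 OR NOT x5 = min(1, a+b) on (0.43, 0.43) = 0.86
  x5 AND (x1 OR NOT x5) = max(0, a+b−1) on (0.57, 0.86) = 0.43
  x3 OR x5 = min(1, a+b) on (0.15, 0.57) = 0.72
  x3 OR (x3 OR x5) = min(1, a+b) on (0.15, 0.72) = 0.87
  (x5 AND (x1 OR NOT x5)) OR (x3 OR (x3 OR x5)) = min(1, a+b) on (0.43, 0.87) = 1.00
  → value = 1.0000
|0.8089 − 1.0000| = 0.191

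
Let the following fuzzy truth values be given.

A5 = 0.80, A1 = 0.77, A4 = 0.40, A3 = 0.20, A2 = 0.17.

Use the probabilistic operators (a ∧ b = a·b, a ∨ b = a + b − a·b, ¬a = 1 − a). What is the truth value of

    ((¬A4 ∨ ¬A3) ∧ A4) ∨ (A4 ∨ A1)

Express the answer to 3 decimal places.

0.913

¬A4 = 1 − 0.4000 = 0.6000
¬A3 = 1 − 0.2000 = 0.8000
¬A4 ∨ ¬A3 = a + b − a·b on (0.6000, 0.8000) = 0.9200
(¬A4 ∨ ¬A3) ∧ A4 = a·b on (0.9200, 0.4000) = 0.3680
A4 ∨ A1 = a + b − a·b on (0.4000, 0.7700) = 0.8620
((¬A4 ∨ ¬A3) ∧ A4) ∨ (A4 ∨ A1) = a + b − a·b on (0.3680, 0.8620) = 0.9128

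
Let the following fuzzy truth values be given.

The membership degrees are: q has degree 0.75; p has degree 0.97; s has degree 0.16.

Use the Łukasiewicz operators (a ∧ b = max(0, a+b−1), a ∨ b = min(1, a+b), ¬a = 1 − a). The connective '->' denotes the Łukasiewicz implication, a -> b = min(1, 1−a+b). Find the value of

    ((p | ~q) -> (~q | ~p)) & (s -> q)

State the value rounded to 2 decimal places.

0.28

~q = 1 − 0.75 = 0.25
p | ~q = min(1, a+b) on (0.97, 0.25) = 1.00
~q = 1 − 0.75 = 0.25
~p = 1 − 0.97 = 0.03
~q | ~p = min(1, a+b) on (0.25, 0.03) = 0.28
(p | ~q) -> (~q | ~p)  [Łukasiewicz: min(1, 1−a+b)] with a=1.00, b=0.28 → 0.28
s -> q  [Łukasiewicz: min(1, 1−a+b)] with a=0.16, b=0.75 → 1.00
((p | ~q) -> (~q | ~p)) & (s -> q) = max(0, a+b−1) on (0.28, 1.00) = 0.28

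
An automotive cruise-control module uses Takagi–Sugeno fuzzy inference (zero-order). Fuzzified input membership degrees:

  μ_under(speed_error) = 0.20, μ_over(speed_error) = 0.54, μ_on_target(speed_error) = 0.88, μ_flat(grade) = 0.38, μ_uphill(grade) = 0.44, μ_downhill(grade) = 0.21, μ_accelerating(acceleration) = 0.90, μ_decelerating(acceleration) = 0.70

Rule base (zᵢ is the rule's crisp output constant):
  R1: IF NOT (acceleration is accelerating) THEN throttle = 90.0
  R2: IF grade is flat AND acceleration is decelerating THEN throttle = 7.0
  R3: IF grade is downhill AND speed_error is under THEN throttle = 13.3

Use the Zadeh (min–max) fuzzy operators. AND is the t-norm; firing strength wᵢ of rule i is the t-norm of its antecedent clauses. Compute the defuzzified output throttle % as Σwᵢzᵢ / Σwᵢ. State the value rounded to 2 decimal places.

21.06

R1 (z=90.0): ¬accelerating=1−0.90=0.10 → w = 0.10
R2 (z=7.0): flat=0.38, decelerating=0.70; AND[min(a, b)] → w = 0.38
R3 (z=13.3): downhill=0.21, under=0.20; AND[min(a, b)] → w = 0.20
Weighted average = (0.10·90.0 + 0.38·7.0 + 0.20·13.3) / (0.10 + 0.38 + 0.20)
  = 14.3200 / 0.6800 = 21.06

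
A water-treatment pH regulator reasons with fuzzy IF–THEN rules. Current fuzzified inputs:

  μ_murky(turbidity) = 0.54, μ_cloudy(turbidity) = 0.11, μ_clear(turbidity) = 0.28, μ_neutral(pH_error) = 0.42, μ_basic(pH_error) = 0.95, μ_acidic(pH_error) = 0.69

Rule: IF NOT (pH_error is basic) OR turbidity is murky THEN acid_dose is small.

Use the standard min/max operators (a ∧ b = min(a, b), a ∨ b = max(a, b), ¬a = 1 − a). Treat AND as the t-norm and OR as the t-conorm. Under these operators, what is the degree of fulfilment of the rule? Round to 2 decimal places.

0.54

firing strength: ¬basic=1−0.95=0.05, murky=0.54; OR[max(a, b)] → w = 0.54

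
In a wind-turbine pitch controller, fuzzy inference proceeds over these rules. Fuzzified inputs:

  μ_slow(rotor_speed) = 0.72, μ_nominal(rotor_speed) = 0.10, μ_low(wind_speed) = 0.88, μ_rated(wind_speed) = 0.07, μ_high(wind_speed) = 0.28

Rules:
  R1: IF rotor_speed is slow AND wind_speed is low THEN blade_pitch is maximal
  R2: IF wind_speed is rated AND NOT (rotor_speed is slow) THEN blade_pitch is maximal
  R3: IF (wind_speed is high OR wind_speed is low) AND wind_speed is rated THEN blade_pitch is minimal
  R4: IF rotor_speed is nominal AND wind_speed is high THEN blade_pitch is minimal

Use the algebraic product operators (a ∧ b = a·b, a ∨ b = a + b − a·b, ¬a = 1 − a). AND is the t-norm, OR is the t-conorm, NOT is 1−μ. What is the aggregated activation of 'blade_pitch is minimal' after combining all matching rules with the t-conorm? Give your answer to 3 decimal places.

R1: slow=0.72, low=0.88; AND[a·b] → w = 0.6336
R2: rated=0.07, ¬slow=1−0.72=0.28; AND[a·b] → w = 0.0196
R3: (high=0.28 OR low=0.88) = 0.9136; AND[a·b] with rated=0.07 → w = 0.0640
R4: nominal=0.10, high=0.28; AND[a·b] → w = 0.0280
Rules with consequent 'minimal': {R3, R4} → strengths 0.0640, 0.0280
Aggregate via t-conorm [a + b − a·b]: 0.0902

0.090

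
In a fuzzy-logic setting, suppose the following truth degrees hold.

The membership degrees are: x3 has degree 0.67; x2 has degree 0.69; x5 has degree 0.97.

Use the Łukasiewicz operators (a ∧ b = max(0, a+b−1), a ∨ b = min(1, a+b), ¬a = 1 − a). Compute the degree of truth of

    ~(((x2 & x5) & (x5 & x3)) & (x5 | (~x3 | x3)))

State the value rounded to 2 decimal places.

0.70

x2 & x5 = max(0, a+b−1) on (0.69, 0.97) = 0.66
x5 & x3 = max(0, a+b−1) on (0.97, 0.67) = 0.64
(x2 & x5) & (x5 & x3) = max(0, a+b−1) on (0.66, 0.64) = 0.30
~x3 = 1 − 0.67 = 0.33
~x3 | x3 = min(1, a+b) on (0.33, 0.67) = 1.00
x5 | (~x3 | x3) = min(1, a+b) on (0.97, 1.00) = 1.00
((x2 & x5) & (x5 & x3)) & (x5 | (~x3 | x3)) = max(0, a+b−1) on (0.30, 1.00) = 0.30
~(((x2 & x5) & (x5 & x3)) & (x5 | (~x3 | x3))) = 1 − 0.30 = 0.70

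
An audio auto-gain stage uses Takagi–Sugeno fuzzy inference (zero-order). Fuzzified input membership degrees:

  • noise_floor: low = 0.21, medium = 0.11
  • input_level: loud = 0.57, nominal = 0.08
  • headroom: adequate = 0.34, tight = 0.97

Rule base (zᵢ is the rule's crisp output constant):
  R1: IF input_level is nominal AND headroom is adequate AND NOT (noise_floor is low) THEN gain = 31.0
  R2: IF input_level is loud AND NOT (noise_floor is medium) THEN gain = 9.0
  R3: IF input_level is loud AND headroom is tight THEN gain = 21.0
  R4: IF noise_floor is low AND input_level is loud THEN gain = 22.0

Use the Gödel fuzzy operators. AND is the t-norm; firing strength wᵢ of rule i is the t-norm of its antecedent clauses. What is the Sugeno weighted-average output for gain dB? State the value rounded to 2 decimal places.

16.92

R1 (z=31.0): nominal=0.08, adequate=0.34, ¬low=1−0.21=0.79; AND[min(a, b)] → w = 0.08
R2 (z=9.0): loud=0.57, ¬medium=1−0.11=0.89; AND[min(a, b)] → w = 0.57
R3 (z=21.0): loud=0.57, tight=0.97; AND[min(a, b)] → w = 0.57
R4 (z=22.0): low=0.21, loud=0.57; AND[min(a, b)] → w = 0.21
Weighted average = (0.08·31.0 + 0.57·9.0 + 0.57·21.0 + 0.21·22.0) / (0.08 + 0.57 + 0.57 + 0.21)
  = 24.2000 / 1.4300 = 16.92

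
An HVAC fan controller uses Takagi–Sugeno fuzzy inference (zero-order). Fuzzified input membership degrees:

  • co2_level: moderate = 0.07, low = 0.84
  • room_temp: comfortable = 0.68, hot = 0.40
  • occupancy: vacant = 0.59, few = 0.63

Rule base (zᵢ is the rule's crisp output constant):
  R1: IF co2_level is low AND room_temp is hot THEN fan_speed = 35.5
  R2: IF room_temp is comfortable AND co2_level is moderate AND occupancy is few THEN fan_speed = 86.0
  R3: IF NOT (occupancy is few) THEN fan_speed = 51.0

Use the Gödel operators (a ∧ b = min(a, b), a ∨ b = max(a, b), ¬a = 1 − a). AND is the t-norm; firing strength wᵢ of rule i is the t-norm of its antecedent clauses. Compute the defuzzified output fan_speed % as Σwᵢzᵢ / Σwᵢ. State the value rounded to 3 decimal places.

46.536

R1 (z=35.5): low=0.84, hot=0.40; AND[min(a, b)] → w = 0.40
R2 (z=86.0): comfortable=0.68, moderate=0.07, few=0.63; AND[min(a, b)] → w = 0.07
R3 (z=51.0): ¬few=1−0.63=0.37 → w = 0.37
Weighted average = (0.40·35.5 + 0.07·86.0 + 0.37·51.0) / (0.40 + 0.07 + 0.37)
  = 39.0900 / 0.8400 = 46.536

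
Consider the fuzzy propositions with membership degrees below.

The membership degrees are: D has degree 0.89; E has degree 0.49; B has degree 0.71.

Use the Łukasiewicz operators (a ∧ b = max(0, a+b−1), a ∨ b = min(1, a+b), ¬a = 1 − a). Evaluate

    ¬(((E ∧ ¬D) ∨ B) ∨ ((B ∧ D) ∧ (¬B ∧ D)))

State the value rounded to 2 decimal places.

0.29

¬D = 1 − 0.89 = 0.11
E ∧ ¬D = max(0, a+b−1) on (0.49, 0.11) = 0.00
(E ∧ ¬D) ∨ B = min(1, a+b) on (0.00, 0.71) = 0.71
B ∧ D = max(0, a+b−1) on (0.71, 0.89) = 0.60
¬B = 1 − 0.71 = 0.29
¬B ∧ D = max(0, a+b−1) on (0.29, 0.89) = 0.18
(B ∧ D) ∧ (¬B ∧ D) = max(0, a+b−1) on (0.60, 0.18) = 0.00
((E ∧ ¬D) ∨ B) ∨ ((B ∧ D) ∧ (¬B ∧ D)) = min(1, a+b) on (0.71, 0.00) = 0.71
¬(((E ∧ ¬D) ∨ B) ∨ ((B ∧ D) ∧ (¬B ∧ D))) = 1 − 0.71 = 0.29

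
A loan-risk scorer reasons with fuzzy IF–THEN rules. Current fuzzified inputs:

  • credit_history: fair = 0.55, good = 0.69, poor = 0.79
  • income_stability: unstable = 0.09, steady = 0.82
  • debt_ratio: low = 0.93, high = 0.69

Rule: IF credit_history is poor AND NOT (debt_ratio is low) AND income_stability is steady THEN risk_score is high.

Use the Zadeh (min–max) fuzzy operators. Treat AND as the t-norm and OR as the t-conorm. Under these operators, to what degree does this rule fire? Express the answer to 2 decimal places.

0.07

firing strength: poor=0.79, ¬low=1−0.93=0.07, steady=0.82; AND[min(a, b)] → w = 0.07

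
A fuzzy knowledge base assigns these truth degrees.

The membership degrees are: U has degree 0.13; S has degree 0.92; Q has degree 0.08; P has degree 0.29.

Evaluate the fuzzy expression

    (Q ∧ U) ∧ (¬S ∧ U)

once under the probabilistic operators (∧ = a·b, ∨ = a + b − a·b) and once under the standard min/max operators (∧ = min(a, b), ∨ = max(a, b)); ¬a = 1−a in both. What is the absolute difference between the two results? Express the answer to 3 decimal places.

Under probabilistic:
  Q ∧ U = a·b on (0.0800, 0.1300) = 0.0104
  ¬S = 1 − 0.9200 = 0.0800
  ¬S ∧ U = a·b on (0.0800, 0.1300) = 0.0104
  (Q ∧ U) ∧ (¬S ∧ U) = a·b on (0.0104, 0.0104) = 0.0001
  → value = 0.0001
Under standard min/max:
  Q ∧ U = min(a, b) on (0.08, 0.13) = 0.08
  ¬S = 1 − 0.92 = 0.08
  ¬S ∧ U = min(a, b) on (0.08, 0.13) = 0.08
  (Q ∧ U) ∧ (¬S ∧ U) = min(a, b) on (0.08, 0.08) = 0.08
  → value = 0.0800
|0.0001 − 0.0800| = 0.080

0.080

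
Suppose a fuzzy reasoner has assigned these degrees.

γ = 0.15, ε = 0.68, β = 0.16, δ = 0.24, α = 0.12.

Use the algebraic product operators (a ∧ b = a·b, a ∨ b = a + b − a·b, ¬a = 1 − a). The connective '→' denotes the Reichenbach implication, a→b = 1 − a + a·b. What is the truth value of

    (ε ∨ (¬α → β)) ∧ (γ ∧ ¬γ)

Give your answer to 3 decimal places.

¬α = 1 − 0.1200 = 0.8800
¬α → β  [Reichenbach: 1 − a + a·b] with a=0.8800, b=0.1600 → 0.2608
ε ∨ (¬α → β) = a + b − a·b on (0.6800, 0.2608) = 0.7635
¬γ = 1 − 0.1500 = 0.8500
γ ∧ ¬γ = a·b on (0.1500, 0.8500) = 0.1275
(ε ∨ (¬α → β)) ∧ (γ ∧ ¬γ) = a·b on (0.7635, 0.1275) = 0.0973

0.097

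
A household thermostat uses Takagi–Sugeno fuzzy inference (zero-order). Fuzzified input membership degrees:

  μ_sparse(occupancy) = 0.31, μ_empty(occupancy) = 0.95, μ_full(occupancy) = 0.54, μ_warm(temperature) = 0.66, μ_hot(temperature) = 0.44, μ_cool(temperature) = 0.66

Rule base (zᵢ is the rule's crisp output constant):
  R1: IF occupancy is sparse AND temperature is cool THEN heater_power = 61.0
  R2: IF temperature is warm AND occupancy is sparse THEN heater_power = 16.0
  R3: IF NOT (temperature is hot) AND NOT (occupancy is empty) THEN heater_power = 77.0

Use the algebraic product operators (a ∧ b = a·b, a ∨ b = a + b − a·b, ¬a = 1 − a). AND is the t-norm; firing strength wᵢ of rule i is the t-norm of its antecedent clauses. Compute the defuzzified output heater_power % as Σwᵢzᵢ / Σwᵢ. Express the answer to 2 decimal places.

40.97

R1 (z=61.0): sparse=0.31, cool=0.66; AND[a·b] → w = 0.2046
R2 (z=16.0): warm=0.66, sparse=0.31; AND[a·b] → w = 0.2046
R3 (z=77.0): ¬hot=1−0.44=0.56, ¬empty=1−0.95=0.05; AND[a·b] → w = 0.0280
Weighted average = (0.2046·61.0 + 0.2046·16.0 + 0.0280·77.0) / (0.2046 + 0.2046 + 0.0280)
  = 17.9102 / 0.4372 = 40.97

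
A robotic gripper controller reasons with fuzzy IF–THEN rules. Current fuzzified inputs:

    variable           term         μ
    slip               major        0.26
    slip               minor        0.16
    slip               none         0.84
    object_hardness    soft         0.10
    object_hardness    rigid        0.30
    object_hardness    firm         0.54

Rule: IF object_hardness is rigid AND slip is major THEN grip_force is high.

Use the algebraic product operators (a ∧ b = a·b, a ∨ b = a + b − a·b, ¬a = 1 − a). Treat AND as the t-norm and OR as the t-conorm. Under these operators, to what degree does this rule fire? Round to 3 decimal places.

0.078

firing strength: rigid=0.30, major=0.26; AND[a·b] → w = 0.0780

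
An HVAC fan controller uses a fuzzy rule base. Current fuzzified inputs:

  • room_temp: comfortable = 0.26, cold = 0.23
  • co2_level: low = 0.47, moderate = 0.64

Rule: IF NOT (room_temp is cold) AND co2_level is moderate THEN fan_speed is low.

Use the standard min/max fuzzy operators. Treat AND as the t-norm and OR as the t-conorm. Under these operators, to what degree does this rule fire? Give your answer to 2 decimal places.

firing strength: ¬cold=1−0.23=0.77, moderate=0.64; AND[min(a, b)] → w = 0.64

0.64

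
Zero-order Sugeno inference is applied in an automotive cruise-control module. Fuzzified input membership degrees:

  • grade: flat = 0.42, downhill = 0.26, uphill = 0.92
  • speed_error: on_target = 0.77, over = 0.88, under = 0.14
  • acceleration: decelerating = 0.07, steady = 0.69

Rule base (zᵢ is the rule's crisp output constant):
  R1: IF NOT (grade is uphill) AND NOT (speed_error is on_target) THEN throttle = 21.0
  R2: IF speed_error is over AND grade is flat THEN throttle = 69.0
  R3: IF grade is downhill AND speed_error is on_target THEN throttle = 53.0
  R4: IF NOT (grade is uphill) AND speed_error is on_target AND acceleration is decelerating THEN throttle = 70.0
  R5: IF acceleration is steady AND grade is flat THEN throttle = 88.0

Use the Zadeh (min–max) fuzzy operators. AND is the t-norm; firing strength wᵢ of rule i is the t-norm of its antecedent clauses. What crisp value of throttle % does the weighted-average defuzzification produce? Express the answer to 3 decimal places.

R1 (z=21.0): ¬uphill=1−0.92=0.08, ¬on_target=1−0.77=0.23; AND[min(a, b)] → w = 0.08
R2 (z=69.0): over=0.88, flat=0.42; AND[min(a, b)] → w = 0.42
R3 (z=53.0): downhill=0.26, on_target=0.77; AND[min(a, b)] → w = 0.26
R4 (z=70.0): ¬uphill=1−0.92=0.08, on_target=0.77, decelerating=0.07; AND[min(a, b)] → w = 0.07
R5 (z=88.0): steady=0.69, flat=0.42; AND[min(a, b)] → w = 0.42
Weighted average = (0.08·21.0 + 0.42·69.0 + 0.26·53.0 + 0.07·70.0 + 0.42·88.0) / (0.08 + 0.42 + 0.26 + 0.07 + 0.42)
  = 86.3000 / 1.2500 = 69.040

69.040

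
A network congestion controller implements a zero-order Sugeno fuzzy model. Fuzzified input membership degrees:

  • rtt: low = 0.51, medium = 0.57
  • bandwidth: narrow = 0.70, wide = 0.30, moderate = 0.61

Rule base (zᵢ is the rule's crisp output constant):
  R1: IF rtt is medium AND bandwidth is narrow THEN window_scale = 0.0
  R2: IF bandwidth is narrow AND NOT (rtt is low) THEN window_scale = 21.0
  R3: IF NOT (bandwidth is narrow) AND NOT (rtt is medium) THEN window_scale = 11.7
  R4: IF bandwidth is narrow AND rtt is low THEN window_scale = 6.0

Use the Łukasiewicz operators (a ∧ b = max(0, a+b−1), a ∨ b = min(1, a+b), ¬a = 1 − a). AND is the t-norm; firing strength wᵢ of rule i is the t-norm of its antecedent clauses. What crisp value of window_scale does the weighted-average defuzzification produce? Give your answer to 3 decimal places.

R1 (z=0.0): medium=0.57, narrow=0.70; AND[max(0, a+b−1)] → w = 0.27
R2 (z=21.0): narrow=0.70, ¬low=1−0.51=0.49; AND[max(0, a+b−1)] → w = 0.19
R3 (z=11.7): ¬narrow=1−0.70=0.30, ¬medium=1−0.57=0.43; AND[max(0, a+b−1)] → w = 0.00
R4 (z=6.0): narrow=0.70, low=0.51; AND[max(0, a+b−1)] → w = 0.21
Weighted average = (0.27·0.0 + 0.19·21.0 + 0.00·11.7 + 0.21·6.0) / (0.27 + 0.19 + 0.00 + 0.21)
  = 5.2500 / 0.6700 = 7.836

7.836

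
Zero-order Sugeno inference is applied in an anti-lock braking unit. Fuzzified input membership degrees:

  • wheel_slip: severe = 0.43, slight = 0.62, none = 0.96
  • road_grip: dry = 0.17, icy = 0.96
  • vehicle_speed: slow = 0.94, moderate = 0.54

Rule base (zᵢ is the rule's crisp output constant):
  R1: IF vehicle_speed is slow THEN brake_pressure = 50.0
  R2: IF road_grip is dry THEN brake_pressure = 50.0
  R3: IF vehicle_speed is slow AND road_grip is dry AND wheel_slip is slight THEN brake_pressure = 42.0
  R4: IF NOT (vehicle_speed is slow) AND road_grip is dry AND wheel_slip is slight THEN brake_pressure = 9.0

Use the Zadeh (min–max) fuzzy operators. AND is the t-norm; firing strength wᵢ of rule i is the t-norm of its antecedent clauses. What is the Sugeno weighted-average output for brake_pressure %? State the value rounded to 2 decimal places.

R1 (z=50.0): slow=0.94 → w = 0.94
R2 (z=50.0): dry=0.17 → w = 0.17
R3 (z=42.0): slow=0.94, dry=0.17, slight=0.62; AND[min(a, b)] → w = 0.17
R4 (z=9.0): ¬slow=1−0.94=0.06, dry=0.17, slight=0.62; AND[min(a, b)] → w = 0.06
Weighted average = (0.94·50.0 + 0.17·50.0 + 0.17·42.0 + 0.06·9.0) / (0.94 + 0.17 + 0.17 + 0.06)
  = 63.1800 / 1.3400 = 47.15

47.15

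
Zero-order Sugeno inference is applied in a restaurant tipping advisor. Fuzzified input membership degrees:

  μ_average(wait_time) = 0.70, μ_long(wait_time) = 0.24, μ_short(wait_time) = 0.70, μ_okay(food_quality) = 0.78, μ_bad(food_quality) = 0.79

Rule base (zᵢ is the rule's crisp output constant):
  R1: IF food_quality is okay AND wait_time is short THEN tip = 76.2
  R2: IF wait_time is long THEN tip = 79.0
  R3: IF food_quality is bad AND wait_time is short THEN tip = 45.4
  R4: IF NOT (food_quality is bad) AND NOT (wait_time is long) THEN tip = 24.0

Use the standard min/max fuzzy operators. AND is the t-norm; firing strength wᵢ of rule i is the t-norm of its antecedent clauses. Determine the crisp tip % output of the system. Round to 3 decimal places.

58.984

R1 (z=76.2): okay=0.78, short=0.70; AND[min(a, b)] → w = 0.70
R2 (z=79.0): long=0.24 → w = 0.24
R3 (z=45.4): bad=0.79, short=0.70; AND[min(a, b)] → w = 0.70
R4 (z=24.0): ¬bad=1−0.79=0.21, ¬long=1−0.24=0.76; AND[min(a, b)] → w = 0.21
Weighted average = (0.70·76.2 + 0.24·79.0 + 0.70·45.4 + 0.21·24.0) / (0.70 + 0.24 + 0.70 + 0.21)
  = 109.1200 / 1.8500 = 58.984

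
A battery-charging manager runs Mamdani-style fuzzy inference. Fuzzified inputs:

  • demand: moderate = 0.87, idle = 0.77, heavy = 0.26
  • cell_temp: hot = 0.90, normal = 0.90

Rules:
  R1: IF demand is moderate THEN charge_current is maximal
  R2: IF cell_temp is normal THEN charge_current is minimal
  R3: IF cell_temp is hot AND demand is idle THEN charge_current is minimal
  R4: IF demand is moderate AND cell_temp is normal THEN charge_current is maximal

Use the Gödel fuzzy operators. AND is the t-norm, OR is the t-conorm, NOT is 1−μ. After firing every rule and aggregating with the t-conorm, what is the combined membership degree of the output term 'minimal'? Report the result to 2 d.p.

0.90

R1: moderate=0.87 → w = 0.87
R2: normal=0.90 → w = 0.90
R3: hot=0.90, idle=0.77; AND[min(a, b)] → w = 0.77
R4: moderate=0.87, normal=0.90; AND[min(a, b)] → w = 0.87
Rules with consequent 'minimal': {R2, R3} → strengths 0.90, 0.77
Aggregate via t-conorm [max(a, b)]: 0.90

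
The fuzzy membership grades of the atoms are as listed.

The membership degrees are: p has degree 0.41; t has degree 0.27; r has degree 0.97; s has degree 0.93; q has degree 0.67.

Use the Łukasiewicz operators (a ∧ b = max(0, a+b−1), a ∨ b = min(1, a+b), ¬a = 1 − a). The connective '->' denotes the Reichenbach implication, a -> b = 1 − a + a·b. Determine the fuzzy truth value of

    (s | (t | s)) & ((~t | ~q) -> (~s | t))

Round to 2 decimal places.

t | s = min(1, a+b) on (0.27, 0.93) = 1.00
s | (t | s) = min(1, a+b) on (0.93, 1.00) = 1.00
~t = 1 − 0.27 = 0.73
~q = 1 − 0.67 = 0.33
~t | ~q = min(1, a+b) on (0.73, 0.33) = 1.00
~s = 1 − 0.93 = 0.07
~s | t = min(1, a+b) on (0.07, 0.27) = 0.34
(~t | ~q) -> (~s | t)  [Reichenbach: 1 − a + a·b] with a=1.00, b=0.34 → 0.34
(s | (t | s)) & ((~t | ~q) -> (~s | t)) = max(0, a+b−1) on (1.00, 0.34) = 0.34

0.34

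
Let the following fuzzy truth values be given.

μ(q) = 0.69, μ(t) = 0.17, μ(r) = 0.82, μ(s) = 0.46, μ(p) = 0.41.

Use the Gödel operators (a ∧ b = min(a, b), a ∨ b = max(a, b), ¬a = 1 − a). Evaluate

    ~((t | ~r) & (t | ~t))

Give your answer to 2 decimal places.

~r = 1 − 0.82 = 0.18
t | ~r = max(a, b) on (0.17, 0.18) = 0.18
~t = 1 − 0.17 = 0.83
t | ~t = max(a, b) on (0.17, 0.83) = 0.83
(t | ~r) & (t | ~t) = min(a, b) on (0.18, 0.83) = 0.18
~((t | ~r) & (t | ~t)) = 1 − 0.18 = 0.82

0.82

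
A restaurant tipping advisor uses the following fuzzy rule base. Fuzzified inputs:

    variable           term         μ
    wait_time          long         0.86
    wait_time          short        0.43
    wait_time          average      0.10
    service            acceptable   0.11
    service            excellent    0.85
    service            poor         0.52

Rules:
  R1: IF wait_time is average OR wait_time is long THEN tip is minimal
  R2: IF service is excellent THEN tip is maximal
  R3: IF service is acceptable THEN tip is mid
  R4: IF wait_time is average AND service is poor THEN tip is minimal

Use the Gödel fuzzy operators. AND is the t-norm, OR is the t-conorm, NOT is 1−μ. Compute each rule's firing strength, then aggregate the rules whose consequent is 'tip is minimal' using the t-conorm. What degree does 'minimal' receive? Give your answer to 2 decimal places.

R1: average=0.10, long=0.86; OR[max(a, b)] → w = 0.86
R2: excellent=0.85 → w = 0.85
R3: acceptable=0.11 → w = 0.11
R4: average=0.10, poor=0.52; AND[min(a, b)] → w = 0.10
Rules with consequent 'minimal': {R1, R4} → strengths 0.86, 0.10
Aggregate via t-conorm [max(a, b)]: 0.86

0.86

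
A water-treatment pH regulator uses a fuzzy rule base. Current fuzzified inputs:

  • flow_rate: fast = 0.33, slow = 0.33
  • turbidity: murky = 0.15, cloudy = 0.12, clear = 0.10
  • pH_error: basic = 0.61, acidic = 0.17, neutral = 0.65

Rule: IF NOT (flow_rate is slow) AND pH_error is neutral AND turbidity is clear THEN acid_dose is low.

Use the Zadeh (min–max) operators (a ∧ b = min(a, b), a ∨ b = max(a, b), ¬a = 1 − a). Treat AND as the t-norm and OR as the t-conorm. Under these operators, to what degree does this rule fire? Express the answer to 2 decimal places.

firing strength: ¬slow=1−0.33=0.67, neutral=0.65, clear=0.10; AND[min(a, b)] → w = 0.10

0.10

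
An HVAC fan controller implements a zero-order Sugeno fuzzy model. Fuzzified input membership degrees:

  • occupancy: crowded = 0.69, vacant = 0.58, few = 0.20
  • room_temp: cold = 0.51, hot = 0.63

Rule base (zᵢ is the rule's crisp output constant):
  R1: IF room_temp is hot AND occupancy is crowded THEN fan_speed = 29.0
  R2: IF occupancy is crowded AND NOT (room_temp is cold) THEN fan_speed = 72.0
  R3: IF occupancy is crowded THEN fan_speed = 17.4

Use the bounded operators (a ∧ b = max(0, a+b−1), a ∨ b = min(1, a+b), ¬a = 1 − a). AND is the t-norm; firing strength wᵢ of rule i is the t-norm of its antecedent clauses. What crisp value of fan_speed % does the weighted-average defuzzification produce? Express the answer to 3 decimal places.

R1 (z=29.0): hot=0.63, crowded=0.69; AND[max(0, a+b−1)] → w = 0.32
R2 (z=72.0): crowded=0.69, ¬cold=1−0.51=0.49; AND[max(0, a+b−1)] → w = 0.18
R3 (z=17.4): crowded=0.69 → w = 0.69
Weighted average = (0.32·29.0 + 0.18·72.0 + 0.69·17.4) / (0.32 + 0.18 + 0.69)
  = 34.2460 / 1.1900 = 28.778

28.778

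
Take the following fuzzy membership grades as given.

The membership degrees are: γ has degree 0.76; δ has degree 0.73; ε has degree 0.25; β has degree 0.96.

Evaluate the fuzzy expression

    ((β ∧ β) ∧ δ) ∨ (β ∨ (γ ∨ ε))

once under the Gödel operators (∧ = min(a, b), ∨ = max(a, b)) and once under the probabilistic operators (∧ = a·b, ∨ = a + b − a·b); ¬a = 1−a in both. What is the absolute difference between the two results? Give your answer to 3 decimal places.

Under Gödel:
  β ∧ β = min(a, b) on (0.96, 0.96) = 0.96
  (β ∧ β) ∧ δ = min(a, b) on (0.96, 0.73) = 0.73
  γ ∨ ε = max(a, b) on (0.76, 0.25) = 0.76
  β ∨ (γ ∨ ε) = max(a, b) on (0.96, 0.76) = 0.96
  ((β ∧ β) ∧ δ) ∨ (β ∨ (γ ∨ ε)) = max(a, b) on (0.73, 0.96) = 0.96
  → value = 0.9600
Under probabilistic:
  β ∧ β = a·b on (0.9600, 0.9600) = 0.9216
  (β ∧ β) ∧ δ = a·b on (0.9216, 0.7300) = 0.6728
  γ ∨ ε = a + b − a·b on (0.7600, 0.2500) = 0.8200
  β ∨ (γ ∨ ε) = a + b − a·b on (0.9600, 0.8200) = 0.9928
  ((β ∧ β) ∧ δ) ∨ (β ∨ (γ ∨ ε)) = a + b − a·b on (0.6728, 0.9928) = 0.9976
  → value = 0.9976
|0.9600 − 0.9976| = 0.038

0.038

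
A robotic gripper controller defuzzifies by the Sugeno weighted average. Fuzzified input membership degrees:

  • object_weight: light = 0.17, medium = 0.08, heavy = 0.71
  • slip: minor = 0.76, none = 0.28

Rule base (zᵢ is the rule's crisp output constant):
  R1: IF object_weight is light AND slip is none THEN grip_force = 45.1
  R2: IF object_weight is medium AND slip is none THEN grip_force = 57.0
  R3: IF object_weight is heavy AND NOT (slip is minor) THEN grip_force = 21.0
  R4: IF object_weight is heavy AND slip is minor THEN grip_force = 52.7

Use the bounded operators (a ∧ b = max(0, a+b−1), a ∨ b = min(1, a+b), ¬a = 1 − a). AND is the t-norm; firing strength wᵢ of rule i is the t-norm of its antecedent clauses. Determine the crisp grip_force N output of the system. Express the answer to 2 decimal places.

52.70

R1 (z=45.1): light=0.17, none=0.28; AND[max(0, a+b−1)] → w = 0.00
R2 (z=57.0): medium=0.08, none=0.28; AND[max(0, a+b−1)] → w = 0.00
R3 (z=21.0): heavy=0.71, ¬minor=1−0.76=0.24; AND[max(0, a+b−1)] → w = 0.00
R4 (z=52.7): heavy=0.71, minor=0.76; AND[max(0, a+b−1)] → w = 0.47
Weighted average = (0.00·45.1 + 0.00·57.0 + 0.00·21.0 + 0.47·52.7) / (0.00 + 0.00 + 0.00 + 0.47)
  = 24.7690 / 0.4700 = 52.70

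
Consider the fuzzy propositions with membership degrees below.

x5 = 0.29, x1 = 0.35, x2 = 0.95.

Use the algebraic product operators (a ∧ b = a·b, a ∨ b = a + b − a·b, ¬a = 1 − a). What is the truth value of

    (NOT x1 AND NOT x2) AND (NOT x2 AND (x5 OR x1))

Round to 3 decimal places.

0.001

NOT x1 = 1 − 0.3500 = 0.6500
NOT x2 = 1 − 0.9500 = 0.0500
NOT x1 AND NOT x2 = a·b on (0.6500, 0.0500) = 0.0325
NOT x2 = 1 − 0.9500 = 0.0500
x5 OR x1 = a + b − a·b on (0.2900, 0.3500) = 0.5385
NOT x2 AND (x5 OR x1) = a·b on (0.0500, 0.5385) = 0.0269
(NOT x1 AND NOT x2) AND (NOT x2 AND (x5 OR x1)) = a·b on (0.0325, 0.0269) = 0.0009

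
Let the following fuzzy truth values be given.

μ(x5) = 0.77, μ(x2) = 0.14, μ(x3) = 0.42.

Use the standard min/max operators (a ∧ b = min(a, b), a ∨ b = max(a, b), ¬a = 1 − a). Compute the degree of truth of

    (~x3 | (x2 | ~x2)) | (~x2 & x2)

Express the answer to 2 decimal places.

0.86

~x3 = 1 − 0.42 = 0.58
~x2 = 1 − 0.14 = 0.86
x2 | ~x2 = max(a, b) on (0.14, 0.86) = 0.86
~x3 | (x2 | ~x2) = max(a, b) on (0.58, 0.86) = 0.86
~x2 = 1 − 0.14 = 0.86
~x2 & x2 = min(a, b) on (0.86, 0.14) = 0.14
(~x3 | (x2 | ~x2)) | (~x2 & x2) = max(a, b) on (0.86, 0.14) = 0.86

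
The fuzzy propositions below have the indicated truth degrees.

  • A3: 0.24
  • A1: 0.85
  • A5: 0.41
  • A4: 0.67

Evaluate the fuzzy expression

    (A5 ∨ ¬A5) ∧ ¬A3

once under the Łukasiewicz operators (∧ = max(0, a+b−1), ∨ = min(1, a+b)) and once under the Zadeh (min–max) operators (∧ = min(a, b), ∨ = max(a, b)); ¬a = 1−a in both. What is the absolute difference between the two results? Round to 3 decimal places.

0.170

Under Łukasiewicz:
  ¬A5 = 1 − 0.41 = 0.59
  A5 ∨ ¬A5 = min(1, a+b) on (0.41, 0.59) = 1.00
  ¬A3 = 1 − 0.24 = 0.76
  (A5 ∨ ¬A5) ∧ ¬A3 = max(0, a+b−1) on (1.00, 0.76) = 0.76
  → value = 0.7600
Under Zadeh (min–max):
  ¬A5 = 1 − 0.41 = 0.59
  A5 ∨ ¬A5 = max(a, b) on (0.41, 0.59) = 0.59
  ¬A3 = 1 − 0.24 = 0.76
  (A5 ∨ ¬A5) ∧ ¬A3 = min(a, b) on (0.59, 0.76) = 0.59
  → value = 0.5900
|0.7600 − 0.5900| = 0.170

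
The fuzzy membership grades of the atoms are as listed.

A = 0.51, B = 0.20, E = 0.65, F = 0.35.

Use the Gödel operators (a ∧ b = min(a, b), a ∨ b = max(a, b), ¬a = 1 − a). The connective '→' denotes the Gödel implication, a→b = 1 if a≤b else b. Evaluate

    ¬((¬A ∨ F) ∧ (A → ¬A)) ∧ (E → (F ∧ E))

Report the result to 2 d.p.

0.35

¬A = 1 − 0.51 = 0.49
¬A ∨ F = max(a, b) on (0.49, 0.35) = 0.49
¬A = 1 − 0.51 = 0.49
A → ¬A  [Gödel: 1 if a≤b else b] with a=0.51, b=0.49 → 0.49
(¬A ∨ F) ∧ (A → ¬A) = min(a, b) on (0.49, 0.49) = 0.49
¬((¬A ∨ F) ∧ (A → ¬A)) = 1 − 0.49 = 0.51
F ∧ E = min(a, b) on (0.35, 0.65) = 0.35
E → (F ∧ E)  [Gödel: 1 if a≤b else b] with a=0.65, b=0.35 → 0.35
¬((¬A ∨ F) ∧ (A → ¬A)) ∧ (E → (F ∧ E)) = min(a, b) on (0.51, 0.35) = 0.35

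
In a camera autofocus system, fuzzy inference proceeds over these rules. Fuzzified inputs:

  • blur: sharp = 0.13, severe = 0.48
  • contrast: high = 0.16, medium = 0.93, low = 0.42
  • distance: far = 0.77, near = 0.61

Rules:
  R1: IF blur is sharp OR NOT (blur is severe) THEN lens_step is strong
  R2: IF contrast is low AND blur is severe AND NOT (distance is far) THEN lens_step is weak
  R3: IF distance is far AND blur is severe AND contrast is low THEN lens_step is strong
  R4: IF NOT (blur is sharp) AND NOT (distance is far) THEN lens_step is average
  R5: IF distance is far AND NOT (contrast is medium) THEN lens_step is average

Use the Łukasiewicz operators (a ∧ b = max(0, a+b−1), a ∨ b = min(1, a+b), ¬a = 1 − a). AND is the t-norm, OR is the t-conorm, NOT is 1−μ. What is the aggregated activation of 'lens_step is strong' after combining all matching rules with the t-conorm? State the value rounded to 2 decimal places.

0.65

R1: sharp=0.13, ¬severe=1−0.48=0.52; OR[min(1, a+b)] → w = 0.65
R2: low=0.42, severe=0.48, ¬far=1−0.77=0.23; AND[max(0, a+b−1)] → w = 0.00
R3: far=0.77, severe=0.48, low=0.42; AND[max(0, a+b−1)] → w = 0.00
R4: ¬sharp=1−0.13=0.87, ¬far=1−0.77=0.23; AND[max(0, a+b−1)] → w = 0.10
R5: far=0.77, ¬medium=1−0.93=0.07; AND[max(0, a+b−1)] → w = 0.00
Rules with consequent 'strong': {R1, R3} → strengths 0.65, 0.00
Aggregate via t-conorm [min(1, a+b)]: 0.65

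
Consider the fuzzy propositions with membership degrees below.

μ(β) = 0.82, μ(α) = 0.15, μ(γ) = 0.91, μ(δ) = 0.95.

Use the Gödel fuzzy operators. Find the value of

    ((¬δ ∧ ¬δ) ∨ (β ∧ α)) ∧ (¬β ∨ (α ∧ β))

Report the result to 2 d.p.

0.15

¬δ = 1 − 0.95 = 0.05
¬δ = 1 − 0.95 = 0.05
¬δ ∧ ¬δ = min(a, b) on (0.05, 0.05) = 0.05
β ∧ α = min(a, b) on (0.82, 0.15) = 0.15
(¬δ ∧ ¬δ) ∨ (β ∧ α) = max(a, b) on (0.05, 0.15) = 0.15
¬β = 1 − 0.82 = 0.18
α ∧ β = min(a, b) on (0.15, 0.82) = 0.15
¬β ∨ (α ∧ β) = max(a, b) on (0.18, 0.15) = 0.18
((¬δ ∧ ¬δ) ∨ (β ∧ α)) ∧ (¬β ∨ (α ∧ β)) = min(a, b) on (0.15, 0.18) = 0.15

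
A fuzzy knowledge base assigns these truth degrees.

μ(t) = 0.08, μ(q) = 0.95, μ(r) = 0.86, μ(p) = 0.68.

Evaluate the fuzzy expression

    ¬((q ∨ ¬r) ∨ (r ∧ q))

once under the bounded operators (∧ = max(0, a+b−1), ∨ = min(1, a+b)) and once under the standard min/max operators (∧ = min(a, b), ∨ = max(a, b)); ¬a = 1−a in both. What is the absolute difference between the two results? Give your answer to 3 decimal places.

0.050

Under bounded:
  ¬r = 1 − 0.86 = 0.14
  q ∨ ¬r = min(1, a+b) on (0.95, 0.14) = 1.00
  r ∧ q = max(0, a+b−1) on (0.86, 0.95) = 0.81
  (q ∨ ¬r) ∨ (r ∧ q) = min(1, a+b) on (1.00, 0.81) = 1.00
  ¬((q ∨ ¬r) ∨ (r ∧ q)) = 1 − 1.00 = 0.00
  → value = 0.0000
Under standard min/max:
  ¬r = 1 − 0.86 = 0.14
  q ∨ ¬r = max(a, b) on (0.95, 0.14) = 0.95
  r ∧ q = min(a, b) on (0.86, 0.95) = 0.86
  (q ∨ ¬r) ∨ (r ∧ q) = max(a, b) on (0.95, 0.86) = 0.95
  ¬((q ∨ ¬r) ∨ (r ∧ q)) = 1 − 0.95 = 0.05
  → value = 0.0500
|0.0000 − 0.0500| = 0.050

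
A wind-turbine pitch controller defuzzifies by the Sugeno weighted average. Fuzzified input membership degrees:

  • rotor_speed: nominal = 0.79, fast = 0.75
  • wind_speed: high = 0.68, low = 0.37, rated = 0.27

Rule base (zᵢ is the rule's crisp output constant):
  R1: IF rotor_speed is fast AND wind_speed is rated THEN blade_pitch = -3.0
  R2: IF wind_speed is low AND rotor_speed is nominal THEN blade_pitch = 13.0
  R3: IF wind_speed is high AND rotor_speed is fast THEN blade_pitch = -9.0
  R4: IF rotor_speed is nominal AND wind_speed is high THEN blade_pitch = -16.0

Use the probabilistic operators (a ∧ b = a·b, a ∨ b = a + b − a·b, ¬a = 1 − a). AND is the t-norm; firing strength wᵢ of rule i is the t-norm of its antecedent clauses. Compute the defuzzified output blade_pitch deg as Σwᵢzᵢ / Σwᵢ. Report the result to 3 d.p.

R1 (z=-3.0): fast=0.75, rated=0.27; AND[a·b] → w = 0.2025
R2 (z=13.0): low=0.37, nominal=0.79; AND[a·b] → w = 0.2923
R3 (z=-9.0): high=0.68, fast=0.75; AND[a·b] → w = 0.5100
R4 (z=-16.0): nominal=0.79, high=0.68; AND[a·b] → w = 0.5372
Weighted average = (0.2025·-3.0 + 0.2923·13.0 + 0.5100·-9.0 + 0.5372·-16.0) / (0.2025 + 0.2923 + 0.5100 + 0.5372)
  = -9.9928 / 1.5420 = -6.480

-6.480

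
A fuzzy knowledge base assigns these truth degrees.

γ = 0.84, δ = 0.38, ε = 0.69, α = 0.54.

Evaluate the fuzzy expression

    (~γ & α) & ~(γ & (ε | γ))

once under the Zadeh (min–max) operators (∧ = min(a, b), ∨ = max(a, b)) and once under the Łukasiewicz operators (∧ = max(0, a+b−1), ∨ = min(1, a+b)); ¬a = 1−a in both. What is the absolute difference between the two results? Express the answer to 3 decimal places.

Under Zadeh (min–max):
  ~γ = 1 − 0.84 = 0.16
  ~γ & α = min(a, b) on (0.16, 0.54) = 0.16
  ε | γ = max(a, b) on (0.69, 0.84) = 0.84
  γ & (ε | γ) = min(a, b) on (0.84, 0.84) = 0.84
  ~(γ & (ε | γ)) = 1 − 0.84 = 0.16
  (~γ & α) & ~(γ & (ε | γ)) = min(a, b) on (0.16, 0.16) = 0.16
  → value = 0.1600
Under Łukasiewicz:
  ~γ = 1 − 0.84 = 0.16
  ~γ & α = max(0, a+b−1) on (0.16, 0.54) = 0.00
  ε | γ = min(1, a+b) on (0.69, 0.84) = 1.00
  γ & (ε | γ) = max(0, a+b−1) on (0.84, 1.00) = 0.84
  ~(γ & (ε | γ)) = 1 − 0.84 = 0.16
  (~γ & α) & ~(γ & (ε | γ)) = max(0, a+b−1) on (0.00, 0.16) = 0.00
  → value = 0.0000
|0.1600 − 0.0000| = 0.160

0.160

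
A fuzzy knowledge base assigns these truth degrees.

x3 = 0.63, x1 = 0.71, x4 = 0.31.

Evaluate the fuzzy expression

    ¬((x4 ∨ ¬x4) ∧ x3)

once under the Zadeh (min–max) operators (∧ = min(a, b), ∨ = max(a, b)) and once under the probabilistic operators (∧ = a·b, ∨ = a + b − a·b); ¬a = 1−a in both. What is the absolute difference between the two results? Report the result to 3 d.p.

0.135

Under Zadeh (min–max):
  ¬x4 = 1 − 0.31 = 0.69
  x4 ∨ ¬x4 = max(a, b) on (0.31, 0.69) = 0.69
  (x4 ∨ ¬x4) ∧ x3 = min(a, b) on (0.69, 0.63) = 0.63
  ¬((x4 ∨ ¬x4) ∧ x3) = 1 − 0.63 = 0.37
  → value = 0.3700
Under probabilistic:
  ¬x4 = 1 − 0.3100 = 0.6900
  x4 ∨ ¬x4 = a + b − a·b on (0.3100, 0.6900) = 0.7861
  (x4 ∨ ¬x4) ∧ x3 = a·b on (0.7861, 0.6300) = 0.4952
  ¬((x4 ∨ ¬x4) ∧ x3) = 1 − 0.4952 = 0.5048
  → value = 0.5048
|0.3700 − 0.5048| = 0.135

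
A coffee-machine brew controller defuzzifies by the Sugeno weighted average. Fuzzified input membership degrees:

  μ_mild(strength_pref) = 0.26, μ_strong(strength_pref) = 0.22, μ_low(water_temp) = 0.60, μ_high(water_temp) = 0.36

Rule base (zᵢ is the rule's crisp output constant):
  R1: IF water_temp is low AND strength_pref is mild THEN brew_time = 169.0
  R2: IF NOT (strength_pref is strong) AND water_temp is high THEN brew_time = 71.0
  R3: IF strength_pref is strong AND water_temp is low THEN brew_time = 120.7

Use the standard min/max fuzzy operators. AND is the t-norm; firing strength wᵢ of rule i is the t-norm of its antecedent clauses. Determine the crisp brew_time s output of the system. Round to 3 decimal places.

R1 (z=169.0): low=0.60, mild=0.26; AND[min(a, b)] → w = 0.26
R2 (z=71.0): ¬strong=1−0.22=0.78, high=0.36; AND[min(a, b)] → w = 0.36
R3 (z=120.7): strong=0.22, low=0.60; AND[min(a, b)] → w = 0.22
Weighted average = (0.26·169.0 + 0.36·71.0 + 0.22·120.7) / (0.26 + 0.36 + 0.22)
  = 96.0540 / 0.8400 = 114.350

114.350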